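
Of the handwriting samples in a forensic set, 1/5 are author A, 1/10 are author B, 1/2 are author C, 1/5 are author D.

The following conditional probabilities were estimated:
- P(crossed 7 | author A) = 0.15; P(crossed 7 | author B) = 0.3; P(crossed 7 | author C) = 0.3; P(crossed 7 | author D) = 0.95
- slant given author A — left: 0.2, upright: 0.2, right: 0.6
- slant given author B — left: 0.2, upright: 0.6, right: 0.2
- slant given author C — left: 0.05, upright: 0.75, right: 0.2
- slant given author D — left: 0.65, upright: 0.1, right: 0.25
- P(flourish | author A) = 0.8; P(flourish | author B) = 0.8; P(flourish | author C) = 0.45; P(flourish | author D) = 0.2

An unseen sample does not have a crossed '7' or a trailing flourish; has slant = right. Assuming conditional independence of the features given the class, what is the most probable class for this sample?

author C

author A: 0.2 × (1−0.15) × 0.6 × (1−0.8) = 0.0204
author B: 0.1 × (1−0.3) × 0.2 × (1−0.8) = 0.0028
author C: 0.5 × (1−0.3) × 0.2 × (1−0.45) = 0.0385
author D: 0.2 × (1−0.95) × 0.25 × (1−0.2) = 0.002
Highest score → author C.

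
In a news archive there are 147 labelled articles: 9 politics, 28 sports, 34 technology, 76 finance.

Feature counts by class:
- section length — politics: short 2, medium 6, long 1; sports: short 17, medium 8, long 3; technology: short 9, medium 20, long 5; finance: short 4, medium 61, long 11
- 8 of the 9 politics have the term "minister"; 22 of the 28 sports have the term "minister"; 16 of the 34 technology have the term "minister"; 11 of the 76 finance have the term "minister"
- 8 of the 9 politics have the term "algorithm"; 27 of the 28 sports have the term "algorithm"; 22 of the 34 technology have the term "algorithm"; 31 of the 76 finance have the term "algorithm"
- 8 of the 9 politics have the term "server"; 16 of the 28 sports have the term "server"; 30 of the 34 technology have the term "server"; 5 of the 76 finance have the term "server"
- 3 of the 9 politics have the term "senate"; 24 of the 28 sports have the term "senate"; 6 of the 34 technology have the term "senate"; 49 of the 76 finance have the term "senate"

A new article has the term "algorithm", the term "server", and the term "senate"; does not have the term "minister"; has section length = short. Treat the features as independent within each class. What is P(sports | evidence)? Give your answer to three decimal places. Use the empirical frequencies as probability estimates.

politics: (9/147) × (2/9) × (1/9) × (8/9) × (8/9) × (3/9) ≈ 0.000398147
sports: (28/147) × (17/28) × (6/28) × (27/28) × (16/28) × (24/28) ≈ 0.0117043
technology: (34/147) × (9/34) × (18/34) × (22/34) × (30/34) × (6/34) ≈ 0.00326571
finance: (76/147) × (4/76) × (65/76) × (31/76) × (5/76) × (49/76) ≈ 0.000402652
P(sports | x) = 0.0117043 / 0.015770809 ≈ 0.742

0.742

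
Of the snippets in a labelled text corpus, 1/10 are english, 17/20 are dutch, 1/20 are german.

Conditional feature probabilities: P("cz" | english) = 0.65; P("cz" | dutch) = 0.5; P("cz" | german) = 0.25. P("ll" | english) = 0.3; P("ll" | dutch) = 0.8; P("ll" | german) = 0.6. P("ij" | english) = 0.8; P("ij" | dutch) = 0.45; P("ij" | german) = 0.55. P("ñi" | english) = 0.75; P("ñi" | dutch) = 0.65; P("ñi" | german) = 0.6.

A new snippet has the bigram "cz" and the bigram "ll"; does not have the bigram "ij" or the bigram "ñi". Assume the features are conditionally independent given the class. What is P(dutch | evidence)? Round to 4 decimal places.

0.9657

english: 0.1 × 0.65 × 0.3 × (1−0.8) × (1−0.75) = 0.000975
dutch: 0.85 × 0.5 × 0.8 × (1−0.45) × (1−0.65) = 0.06545
german: 0.05 × 0.25 × 0.6 × (1−0.55) × (1−0.6) = 0.00135
P(dutch | x) = 0.06545 / 0.067775 ≈ 0.9657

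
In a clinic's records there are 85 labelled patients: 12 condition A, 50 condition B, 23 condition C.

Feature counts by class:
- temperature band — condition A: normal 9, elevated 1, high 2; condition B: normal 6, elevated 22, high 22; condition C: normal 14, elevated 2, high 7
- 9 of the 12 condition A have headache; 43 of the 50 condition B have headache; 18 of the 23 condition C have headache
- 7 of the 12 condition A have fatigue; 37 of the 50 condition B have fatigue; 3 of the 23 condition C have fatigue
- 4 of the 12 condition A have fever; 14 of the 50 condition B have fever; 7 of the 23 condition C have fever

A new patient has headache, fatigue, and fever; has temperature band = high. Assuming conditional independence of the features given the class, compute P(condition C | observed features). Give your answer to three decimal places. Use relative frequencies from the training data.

0.049

condition A: (12/85) × (2/12) × (9/12) × (7/12) × (4/12) ≈ 0.00343137
condition B: (50/85) × (22/50) × (43/50) × (37/50) × (14/50) ≈ 0.0461203
condition C: (23/85) × (7/23) × (18/23) × (3/23) × (7/23) ≈ 0.00255851
P(condition C | x) = 0.00255851 / 0.05211018 ≈ 0.049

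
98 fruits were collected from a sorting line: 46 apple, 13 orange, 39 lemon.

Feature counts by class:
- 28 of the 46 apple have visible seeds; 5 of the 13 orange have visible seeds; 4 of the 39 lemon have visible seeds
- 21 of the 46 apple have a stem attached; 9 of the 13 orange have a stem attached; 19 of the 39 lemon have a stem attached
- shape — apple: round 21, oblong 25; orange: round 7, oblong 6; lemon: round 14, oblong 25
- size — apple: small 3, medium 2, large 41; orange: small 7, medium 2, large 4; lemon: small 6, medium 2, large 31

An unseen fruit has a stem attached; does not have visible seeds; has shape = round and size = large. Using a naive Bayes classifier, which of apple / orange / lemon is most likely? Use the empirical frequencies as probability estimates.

apple: (46/98) × (18/46) × (21/46) × (21/46) × (41/46) ≈ 0.0341189
orange: (13/98) × (8/13) × (9/13) × (7/13) × (4/13) ≈ 0.00936342
lemon: (39/98) × (35/39) × (19/39) × (14/39) × (31/39) ≈ 0.0496468
Highest score → lemon.

lemon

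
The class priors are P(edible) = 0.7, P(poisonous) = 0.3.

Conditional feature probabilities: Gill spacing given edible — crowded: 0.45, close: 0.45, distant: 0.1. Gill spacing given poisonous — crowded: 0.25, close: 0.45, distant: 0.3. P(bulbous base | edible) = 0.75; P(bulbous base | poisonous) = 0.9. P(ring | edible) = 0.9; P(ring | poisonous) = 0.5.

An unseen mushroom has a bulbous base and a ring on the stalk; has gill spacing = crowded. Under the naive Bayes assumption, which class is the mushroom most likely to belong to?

edible: 0.7 × 0.45 × 0.75 × 0.9 = 0.212625
poisonous: 0.3 × 0.25 × 0.9 × 0.5 = 0.03375
Highest score → edible.

edible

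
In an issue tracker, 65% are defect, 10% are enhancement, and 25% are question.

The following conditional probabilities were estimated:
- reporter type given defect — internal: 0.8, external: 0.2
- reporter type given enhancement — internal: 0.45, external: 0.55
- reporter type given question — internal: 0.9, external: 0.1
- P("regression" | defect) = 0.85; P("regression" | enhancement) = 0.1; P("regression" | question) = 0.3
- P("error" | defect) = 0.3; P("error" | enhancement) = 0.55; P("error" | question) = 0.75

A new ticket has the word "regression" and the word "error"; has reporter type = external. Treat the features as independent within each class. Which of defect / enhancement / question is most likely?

defect: 0.65 × 0.2 × 0.85 × 0.3 = 0.03315
enhancement: 0.1 × 0.55 × 0.1 × 0.55 = 0.003025
question: 0.25 × 0.1 × 0.3 × 0.75 = 0.005625
Highest score → defect.

defect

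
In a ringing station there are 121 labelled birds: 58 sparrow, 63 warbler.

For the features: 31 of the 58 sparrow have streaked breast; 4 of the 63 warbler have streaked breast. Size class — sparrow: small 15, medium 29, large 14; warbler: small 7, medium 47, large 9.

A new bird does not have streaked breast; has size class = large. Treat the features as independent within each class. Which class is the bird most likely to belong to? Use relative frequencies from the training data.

warbler

sparrow: (58/121) × (27/58) × (14/58) ≈ 0.0538615
warbler: (63/121) × (59/63) × (9/63) ≈ 0.0696576
Highest score → warbler.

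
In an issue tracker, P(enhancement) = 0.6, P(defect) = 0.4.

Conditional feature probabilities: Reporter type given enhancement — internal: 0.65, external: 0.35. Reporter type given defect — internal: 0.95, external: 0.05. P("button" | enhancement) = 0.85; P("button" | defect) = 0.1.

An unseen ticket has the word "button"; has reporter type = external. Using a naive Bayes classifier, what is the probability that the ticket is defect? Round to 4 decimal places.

0.0111

enhancement: 0.6 × 0.35 × 0.85 = 0.1785
defect: 0.4 × 0.05 × 0.1 = 0.002
P(defect | x) = 0.002 / 0.1805 ≈ 0.0111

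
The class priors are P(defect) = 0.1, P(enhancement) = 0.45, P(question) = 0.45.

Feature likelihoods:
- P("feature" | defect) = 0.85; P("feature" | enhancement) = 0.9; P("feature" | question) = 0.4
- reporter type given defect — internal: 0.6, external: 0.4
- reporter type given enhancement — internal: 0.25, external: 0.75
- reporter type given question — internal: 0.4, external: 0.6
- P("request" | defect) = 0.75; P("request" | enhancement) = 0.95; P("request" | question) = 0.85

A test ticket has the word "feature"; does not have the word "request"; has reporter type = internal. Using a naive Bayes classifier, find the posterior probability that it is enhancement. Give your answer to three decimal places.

0.177

defect: 0.1 × 0.85 × 0.6 × (1−0.75) = 0.01275
enhancement: 0.45 × 0.9 × 0.25 × (1−0.95) = 0.0050625
question: 0.45 × 0.4 × 0.4 × (1−0.85) = 0.0108
P(enhancement | x) = 0.0050625 / 0.0286125 ≈ 0.177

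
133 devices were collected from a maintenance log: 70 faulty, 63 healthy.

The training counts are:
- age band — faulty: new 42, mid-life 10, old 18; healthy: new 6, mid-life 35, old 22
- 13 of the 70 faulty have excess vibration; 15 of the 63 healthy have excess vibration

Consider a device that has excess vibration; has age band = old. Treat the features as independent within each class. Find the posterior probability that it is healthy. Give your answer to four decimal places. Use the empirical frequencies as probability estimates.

0.6104

faulty: (70/133) × (18/70) × (13/70) ≈ 0.0251343
healthy: (63/133) × (22/63) × (15/63) ≈ 0.0393842
P(healthy | x) = 0.0393842 / 0.0645185 ≈ 0.6104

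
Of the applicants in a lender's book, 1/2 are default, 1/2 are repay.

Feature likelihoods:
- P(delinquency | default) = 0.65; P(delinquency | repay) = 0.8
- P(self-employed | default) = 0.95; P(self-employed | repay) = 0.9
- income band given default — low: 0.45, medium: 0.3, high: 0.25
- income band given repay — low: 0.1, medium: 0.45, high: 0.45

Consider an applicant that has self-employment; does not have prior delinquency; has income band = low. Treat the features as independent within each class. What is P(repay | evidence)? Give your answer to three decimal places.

default: 0.5 × (1−0.65) × 0.95 × 0.45 = 0.0748125
repay: 0.5 × (1−0.8) × 0.9 × 0.1 = 0.009
P(repay | x) = 0.009 / 0.0838125 ≈ 0.107

0.107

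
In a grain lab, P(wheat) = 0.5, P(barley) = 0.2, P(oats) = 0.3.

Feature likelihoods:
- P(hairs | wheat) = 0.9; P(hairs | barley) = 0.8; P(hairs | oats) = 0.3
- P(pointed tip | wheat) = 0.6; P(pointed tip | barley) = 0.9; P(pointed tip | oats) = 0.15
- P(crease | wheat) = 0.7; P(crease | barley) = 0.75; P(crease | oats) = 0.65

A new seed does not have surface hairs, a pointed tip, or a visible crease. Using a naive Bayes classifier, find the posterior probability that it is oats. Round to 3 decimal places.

0.899

wheat: 0.5 × (1−0.9) × (1−0.6) × (1−0.7) = 0.006
barley: 0.2 × (1−0.8) × (1−0.9) × (1−0.75) = 0.001
oats: 0.3 × (1−0.3) × (1−0.15) × (1−0.65) = 0.062475
P(oats | x) = 0.062475 / 0.069475 ≈ 0.899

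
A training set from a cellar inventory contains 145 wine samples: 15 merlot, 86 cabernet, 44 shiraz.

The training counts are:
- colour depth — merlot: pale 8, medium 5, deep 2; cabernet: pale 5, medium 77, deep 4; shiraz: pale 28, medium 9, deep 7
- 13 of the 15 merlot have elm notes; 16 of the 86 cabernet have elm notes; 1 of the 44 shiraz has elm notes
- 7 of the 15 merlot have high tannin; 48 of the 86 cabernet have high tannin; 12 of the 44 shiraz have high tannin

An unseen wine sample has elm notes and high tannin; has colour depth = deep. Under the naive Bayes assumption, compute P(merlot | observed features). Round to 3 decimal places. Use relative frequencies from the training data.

0.638

merlot: (15/145) × (2/15) × (13/15) × (7/15) ≈ 0.00557854
cabernet: (86/145) × (4/86) × (16/86) × (48/86) ≈ 0.00286455
shiraz: (44/145) × (7/44) × (1/44) × (12/44) ≈ 0.000299231
P(merlot | x) = 0.00557854 / 0.008742321 ≈ 0.638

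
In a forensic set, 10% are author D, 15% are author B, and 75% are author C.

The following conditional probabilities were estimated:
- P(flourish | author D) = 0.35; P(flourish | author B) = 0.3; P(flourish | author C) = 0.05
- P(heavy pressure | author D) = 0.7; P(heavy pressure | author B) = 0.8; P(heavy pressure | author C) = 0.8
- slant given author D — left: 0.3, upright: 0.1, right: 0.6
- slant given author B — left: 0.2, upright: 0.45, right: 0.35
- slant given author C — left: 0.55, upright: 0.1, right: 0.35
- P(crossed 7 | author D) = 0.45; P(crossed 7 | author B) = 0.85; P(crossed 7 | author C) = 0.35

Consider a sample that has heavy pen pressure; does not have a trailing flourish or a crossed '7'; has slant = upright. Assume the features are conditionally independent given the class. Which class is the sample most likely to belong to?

author C

author D: 0.1 × (1−0.35) × 0.7 × 0.1 × (1−0.45) = 0.0025025
author B: 0.15 × (1−0.3) × 0.8 × 0.45 × (1−0.85) = 0.00567
author C: 0.75 × (1−0.05) × 0.8 × 0.1 × (1−0.35) = 0.03705
Highest score → author C.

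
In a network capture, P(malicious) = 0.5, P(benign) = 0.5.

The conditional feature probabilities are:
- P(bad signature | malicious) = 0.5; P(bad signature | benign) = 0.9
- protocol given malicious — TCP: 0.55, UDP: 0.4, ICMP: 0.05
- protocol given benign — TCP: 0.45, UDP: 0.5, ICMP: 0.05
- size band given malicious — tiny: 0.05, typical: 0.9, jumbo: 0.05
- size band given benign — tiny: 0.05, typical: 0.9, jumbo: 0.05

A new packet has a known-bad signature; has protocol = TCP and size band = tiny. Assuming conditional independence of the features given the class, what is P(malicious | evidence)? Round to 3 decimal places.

malicious: 0.5 × 0.5 × 0.55 × 0.05 = 0.006875
benign: 0.5 × 0.9 × 0.45 × 0.05 = 0.010125
P(malicious | x) = 0.006875 / 0.017 ≈ 0.404

0.404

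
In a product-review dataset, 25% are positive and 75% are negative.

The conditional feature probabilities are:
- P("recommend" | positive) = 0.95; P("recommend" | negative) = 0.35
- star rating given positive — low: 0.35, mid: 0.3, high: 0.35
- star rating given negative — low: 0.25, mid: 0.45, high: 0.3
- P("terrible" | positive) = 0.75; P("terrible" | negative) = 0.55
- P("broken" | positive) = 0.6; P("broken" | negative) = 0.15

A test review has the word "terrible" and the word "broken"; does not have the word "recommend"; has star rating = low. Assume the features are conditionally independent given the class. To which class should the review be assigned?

negative

positive: 0.25 × (1−0.95) × 0.35 × 0.75 × 0.6 = 0.00196875
negative: 0.75 × (1−0.35) × 0.25 × 0.55 × 0.15 = 0.0100546875
Highest score → negative.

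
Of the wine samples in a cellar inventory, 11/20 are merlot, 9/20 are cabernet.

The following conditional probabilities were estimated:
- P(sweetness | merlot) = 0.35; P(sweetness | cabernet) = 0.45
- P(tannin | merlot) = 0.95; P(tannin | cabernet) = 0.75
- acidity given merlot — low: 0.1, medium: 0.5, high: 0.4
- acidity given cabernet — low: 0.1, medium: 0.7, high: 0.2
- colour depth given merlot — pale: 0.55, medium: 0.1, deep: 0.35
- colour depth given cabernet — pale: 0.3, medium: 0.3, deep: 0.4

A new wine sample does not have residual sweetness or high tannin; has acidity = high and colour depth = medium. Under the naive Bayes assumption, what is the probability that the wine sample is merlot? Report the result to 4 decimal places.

merlot: 0.55 × (1−0.35) × (1−0.95) × 0.4 × 0.1 = 0.000715
cabernet: 0.45 × (1−0.45) × (1−0.75) × 0.2 × 0.3 = 0.0037125
P(merlot | x) = 0.000715 / 0.0044275 ≈ 0.1615

0.1615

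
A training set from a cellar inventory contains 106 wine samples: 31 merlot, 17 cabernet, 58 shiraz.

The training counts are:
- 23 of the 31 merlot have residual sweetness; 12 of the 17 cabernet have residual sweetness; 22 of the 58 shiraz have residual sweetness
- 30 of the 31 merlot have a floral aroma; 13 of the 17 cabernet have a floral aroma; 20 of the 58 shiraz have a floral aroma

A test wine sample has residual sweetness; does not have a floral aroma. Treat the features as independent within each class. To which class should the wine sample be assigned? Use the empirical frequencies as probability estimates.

merlot: (31/106) × (23/31) × (1/31) ≈ 0.00699939
cabernet: (17/106) × (12/17) × (4/17) ≈ 0.0266371
shiraz: (58/106) × (22/58) × (38/58) ≈ 0.135979
Highest score → shiraz.

shiraz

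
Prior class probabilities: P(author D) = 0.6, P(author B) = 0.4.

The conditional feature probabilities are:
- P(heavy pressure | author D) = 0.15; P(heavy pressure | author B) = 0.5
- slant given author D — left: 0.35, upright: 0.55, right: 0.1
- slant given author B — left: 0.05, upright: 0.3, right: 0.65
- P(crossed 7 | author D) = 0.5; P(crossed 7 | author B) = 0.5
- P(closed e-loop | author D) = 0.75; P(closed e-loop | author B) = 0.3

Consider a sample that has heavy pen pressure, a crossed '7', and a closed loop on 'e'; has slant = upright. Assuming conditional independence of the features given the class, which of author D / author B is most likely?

author D

author D: 0.6 × 0.15 × 0.55 × 0.5 × 0.75 = 0.0185625
author B: 0.4 × 0.5 × 0.3 × 0.5 × 0.3 = 0.009
Highest score → author D.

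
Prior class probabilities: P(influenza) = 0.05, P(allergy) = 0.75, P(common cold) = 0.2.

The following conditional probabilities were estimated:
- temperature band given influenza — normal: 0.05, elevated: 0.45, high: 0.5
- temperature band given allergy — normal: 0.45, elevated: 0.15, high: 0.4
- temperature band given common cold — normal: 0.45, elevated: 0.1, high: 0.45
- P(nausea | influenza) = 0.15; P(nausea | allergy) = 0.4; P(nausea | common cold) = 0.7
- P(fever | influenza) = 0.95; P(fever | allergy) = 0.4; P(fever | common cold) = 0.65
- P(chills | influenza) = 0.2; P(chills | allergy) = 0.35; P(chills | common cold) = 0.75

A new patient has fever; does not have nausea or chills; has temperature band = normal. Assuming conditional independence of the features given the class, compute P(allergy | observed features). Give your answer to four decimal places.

influenza: 0.05 × 0.05 × (1−0.15) × 0.95 × (1−0.2) = 0.001615
allergy: 0.75 × 0.45 × (1−0.4) × 0.4 × (1−0.35) = 0.05265
common cold: 0.2 × 0.45 × (1−0.7) × 0.65 × (1−0.75) = 0.0043875
P(allergy | x) = 0.05265 / 0.0586525 ≈ 0.8977

0.8977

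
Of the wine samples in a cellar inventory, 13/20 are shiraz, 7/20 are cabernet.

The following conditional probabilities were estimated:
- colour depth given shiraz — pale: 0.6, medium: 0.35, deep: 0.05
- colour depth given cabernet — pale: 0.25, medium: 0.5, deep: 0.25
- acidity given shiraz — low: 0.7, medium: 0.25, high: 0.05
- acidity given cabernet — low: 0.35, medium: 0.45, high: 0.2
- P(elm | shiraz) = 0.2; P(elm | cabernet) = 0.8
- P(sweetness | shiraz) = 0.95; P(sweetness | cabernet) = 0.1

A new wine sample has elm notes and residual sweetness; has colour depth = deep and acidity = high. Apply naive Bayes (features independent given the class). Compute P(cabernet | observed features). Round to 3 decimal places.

shiraz: 0.65 × 0.05 × 0.05 × 0.2 × 0.95 = 0.00030875
cabernet: 0.35 × 0.25 × 0.2 × 0.8 × 0.1 = 0.0014
P(cabernet | x) = 0.0014 / 0.00170875 ≈ 0.819

0.819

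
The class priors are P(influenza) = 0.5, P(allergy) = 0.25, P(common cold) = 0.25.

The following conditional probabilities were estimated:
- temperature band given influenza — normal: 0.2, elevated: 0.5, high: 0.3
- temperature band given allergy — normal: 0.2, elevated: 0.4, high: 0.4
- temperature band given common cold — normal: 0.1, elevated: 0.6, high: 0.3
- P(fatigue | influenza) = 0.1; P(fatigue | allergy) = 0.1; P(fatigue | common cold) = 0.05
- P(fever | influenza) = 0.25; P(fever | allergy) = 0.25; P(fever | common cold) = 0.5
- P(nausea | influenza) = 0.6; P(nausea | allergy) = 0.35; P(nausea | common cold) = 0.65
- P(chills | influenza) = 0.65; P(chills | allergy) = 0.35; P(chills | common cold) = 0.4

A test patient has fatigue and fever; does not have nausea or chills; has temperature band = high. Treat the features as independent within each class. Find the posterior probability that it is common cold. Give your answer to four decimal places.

0.1994

influenza: 0.5 × 0.3 × 0.1 × 0.25 × (1−0.6) × (1−0.65) = 0.000525
allergy: 0.25 × 0.4 × 0.1 × 0.25 × (1−0.35) × (1−0.35) = 0.00105625
common cold: 0.25 × 0.3 × 0.05 × 0.5 × (1−0.65) × (1−0.4) = 0.00039375
P(common cold | x) = 0.00039375 / 0.001975 ≈ 0.1994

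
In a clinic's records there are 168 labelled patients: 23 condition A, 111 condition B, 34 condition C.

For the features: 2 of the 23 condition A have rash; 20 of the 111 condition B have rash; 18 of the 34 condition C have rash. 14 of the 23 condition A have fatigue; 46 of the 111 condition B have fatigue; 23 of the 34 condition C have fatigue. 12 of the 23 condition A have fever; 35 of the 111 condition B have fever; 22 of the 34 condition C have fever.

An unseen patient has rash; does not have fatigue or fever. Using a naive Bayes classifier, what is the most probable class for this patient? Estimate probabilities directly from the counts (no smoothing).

condition A: (23/168) × (2/23) × (9/23) × (11/23) ≈ 0.00222792
condition B: (111/168) × (20/111) × (65/111) × (76/111) ≈ 0.0477311
condition C: (34/168) × (18/34) × (11/34) × (12/34) ≈ 0.0122343
Highest score → condition B.

condition B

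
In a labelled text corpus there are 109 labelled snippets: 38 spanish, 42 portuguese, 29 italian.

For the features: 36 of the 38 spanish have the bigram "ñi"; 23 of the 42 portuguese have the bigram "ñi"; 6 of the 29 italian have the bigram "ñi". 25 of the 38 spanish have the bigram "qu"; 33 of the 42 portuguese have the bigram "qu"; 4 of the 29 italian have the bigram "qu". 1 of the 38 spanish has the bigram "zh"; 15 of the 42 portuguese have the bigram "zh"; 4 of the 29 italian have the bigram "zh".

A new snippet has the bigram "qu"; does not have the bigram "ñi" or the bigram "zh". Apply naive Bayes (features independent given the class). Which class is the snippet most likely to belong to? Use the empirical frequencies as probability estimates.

portuguese

spanish: (38/109) × (2/38) × (25/38) × (37/38) ≈ 0.0117538
portuguese: (42/109) × (19/42) × (33/42) × (27/42) ≈ 0.0880453
italian: (29/109) × (23/29) × (4/29) × (25/29) ≈ 0.0250903
Highest score → portuguese.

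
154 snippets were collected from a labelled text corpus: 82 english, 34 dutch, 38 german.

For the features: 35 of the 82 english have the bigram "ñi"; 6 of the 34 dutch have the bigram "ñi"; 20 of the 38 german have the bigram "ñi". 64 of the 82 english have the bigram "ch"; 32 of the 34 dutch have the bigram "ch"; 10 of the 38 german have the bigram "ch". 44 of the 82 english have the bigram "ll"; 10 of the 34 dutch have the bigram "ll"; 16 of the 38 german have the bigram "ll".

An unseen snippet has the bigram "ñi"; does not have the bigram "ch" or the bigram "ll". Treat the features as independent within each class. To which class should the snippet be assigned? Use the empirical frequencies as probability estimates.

english: (82/154) × (35/82) × (18/82) × (38/82) ≈ 0.0231194
dutch: (34/154) × (6/34) × (2/34) × (24/34) ≈ 0.00161776
german: (38/154) × (20/38) × (28/38) × (22/38) ≈ 0.0554017
Highest score → german.

german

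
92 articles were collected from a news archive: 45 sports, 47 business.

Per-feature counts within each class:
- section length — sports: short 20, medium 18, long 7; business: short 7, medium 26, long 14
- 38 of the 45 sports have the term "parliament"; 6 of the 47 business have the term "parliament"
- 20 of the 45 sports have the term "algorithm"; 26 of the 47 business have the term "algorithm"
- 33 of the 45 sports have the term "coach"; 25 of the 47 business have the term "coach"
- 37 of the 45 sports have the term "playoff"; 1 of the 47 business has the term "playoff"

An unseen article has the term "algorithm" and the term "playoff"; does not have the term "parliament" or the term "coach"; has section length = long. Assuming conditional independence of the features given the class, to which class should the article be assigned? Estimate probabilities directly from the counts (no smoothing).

sports

sports: (45/92) × (7/45) × (7/45) × (20/45) × (12/45) × (37/45) ≈ 0.00115338
business: (47/92) × (14/47) × (41/47) × (26/47) × (22/47) × (1/47) ≈ 0.000731356
Highest score → sports.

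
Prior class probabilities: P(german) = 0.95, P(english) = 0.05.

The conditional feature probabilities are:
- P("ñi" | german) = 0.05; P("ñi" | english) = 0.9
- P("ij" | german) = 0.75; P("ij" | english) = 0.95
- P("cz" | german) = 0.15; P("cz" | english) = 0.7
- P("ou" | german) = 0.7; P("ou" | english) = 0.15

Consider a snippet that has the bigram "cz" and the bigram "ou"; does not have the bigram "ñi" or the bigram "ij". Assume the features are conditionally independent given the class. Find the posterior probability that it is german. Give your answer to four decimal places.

german: 0.95 × (1−0.05) × (1−0.75) × 0.15 × 0.7 = 0.023690625
english: 0.05 × (1−0.9) × (1−0.95) × 0.7 × 0.15 = 0.00002625
P(german | x) = 0.023690625 / 0.023716875 ≈ 0.9989

0.9989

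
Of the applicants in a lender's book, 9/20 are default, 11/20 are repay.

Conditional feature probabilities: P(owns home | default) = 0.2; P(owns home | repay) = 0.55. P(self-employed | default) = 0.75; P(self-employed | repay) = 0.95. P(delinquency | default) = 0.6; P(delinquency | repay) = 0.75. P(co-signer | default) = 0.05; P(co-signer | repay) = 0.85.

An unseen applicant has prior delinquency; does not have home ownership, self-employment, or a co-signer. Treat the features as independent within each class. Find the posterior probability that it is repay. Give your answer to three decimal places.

0.026

default: 0.45 × (1−0.2) × (1−0.75) × 0.6 × (1−0.05) = 0.0513
repay: 0.55 × (1−0.55) × (1−0.95) × 0.75 × (1−0.85) = 0.0013921875
P(repay | x) = 0.0013921875 / 0.0526921875 ≈ 0.026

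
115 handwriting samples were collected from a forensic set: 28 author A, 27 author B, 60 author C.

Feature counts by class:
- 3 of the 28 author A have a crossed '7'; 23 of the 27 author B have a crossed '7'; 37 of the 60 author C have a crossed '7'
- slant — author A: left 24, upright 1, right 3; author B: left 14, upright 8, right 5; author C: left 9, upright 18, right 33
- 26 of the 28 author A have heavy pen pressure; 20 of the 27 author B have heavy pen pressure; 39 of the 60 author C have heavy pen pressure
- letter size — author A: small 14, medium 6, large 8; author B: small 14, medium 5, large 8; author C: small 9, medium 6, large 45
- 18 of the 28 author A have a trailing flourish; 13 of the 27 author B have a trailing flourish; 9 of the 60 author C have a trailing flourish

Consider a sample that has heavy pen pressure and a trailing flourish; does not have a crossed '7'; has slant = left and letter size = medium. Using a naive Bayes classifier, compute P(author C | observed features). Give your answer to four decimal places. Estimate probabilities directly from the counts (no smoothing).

0.0116

author A: (28/115) × (25/28) × (24/28) × (26/28) × (6/28) × (18/28) ≈ 0.0238352
author B: (27/115) × (4/27) × (14/27) × (20/27) × (5/27) × (13/27) ≈ 0.00119118
author C: (60/115) × (23/60) × (9/60) × (39/60) × (6/60) × (9/60) = 0.0002925
P(author C | x) = 0.0002925 / 0.02531888 ≈ 0.0116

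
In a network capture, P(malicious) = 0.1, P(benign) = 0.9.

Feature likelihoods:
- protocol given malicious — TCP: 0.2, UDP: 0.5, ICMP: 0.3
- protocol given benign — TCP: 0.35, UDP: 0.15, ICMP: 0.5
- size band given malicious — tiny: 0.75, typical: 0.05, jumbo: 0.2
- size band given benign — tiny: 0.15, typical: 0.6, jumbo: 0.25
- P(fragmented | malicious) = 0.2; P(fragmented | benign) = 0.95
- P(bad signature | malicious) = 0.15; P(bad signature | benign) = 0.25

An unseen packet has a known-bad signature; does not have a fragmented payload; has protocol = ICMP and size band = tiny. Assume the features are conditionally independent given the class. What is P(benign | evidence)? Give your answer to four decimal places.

malicious: 0.1 × 0.3 × 0.75 × (1−0.2) × 0.15 = 0.0027
benign: 0.9 × 0.5 × 0.15 × (1−0.95) × 0.25 = 0.00084375
P(benign | x) = 0.00084375 / 0.00354375 ≈ 0.2381

0.2381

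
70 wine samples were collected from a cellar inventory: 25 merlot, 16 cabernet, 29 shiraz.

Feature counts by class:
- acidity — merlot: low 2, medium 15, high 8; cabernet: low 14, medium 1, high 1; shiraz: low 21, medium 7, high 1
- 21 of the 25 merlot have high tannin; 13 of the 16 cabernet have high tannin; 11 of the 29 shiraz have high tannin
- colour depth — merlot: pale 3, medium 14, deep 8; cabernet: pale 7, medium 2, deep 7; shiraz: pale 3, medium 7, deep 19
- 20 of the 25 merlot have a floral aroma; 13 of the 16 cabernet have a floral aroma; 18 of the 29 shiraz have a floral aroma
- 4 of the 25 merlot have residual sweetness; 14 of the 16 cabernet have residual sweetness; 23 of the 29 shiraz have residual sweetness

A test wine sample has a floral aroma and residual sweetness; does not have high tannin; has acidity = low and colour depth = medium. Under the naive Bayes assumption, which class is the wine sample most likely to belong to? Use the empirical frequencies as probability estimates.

shiraz

merlot: (25/70) × (2/25) × (4/25) × (14/25) × (20/25) × (4/25) = 0.00032768
cabernet: (16/70) × (14/16) × (3/16) × (2/16) × (13/16) × (14/16) = 0.00333251953125
shiraz: (29/70) × (21/29) × (18/29) × (7/29) × (18/29) × (23/29) ≈ 0.0221259
Highest score → shiraz.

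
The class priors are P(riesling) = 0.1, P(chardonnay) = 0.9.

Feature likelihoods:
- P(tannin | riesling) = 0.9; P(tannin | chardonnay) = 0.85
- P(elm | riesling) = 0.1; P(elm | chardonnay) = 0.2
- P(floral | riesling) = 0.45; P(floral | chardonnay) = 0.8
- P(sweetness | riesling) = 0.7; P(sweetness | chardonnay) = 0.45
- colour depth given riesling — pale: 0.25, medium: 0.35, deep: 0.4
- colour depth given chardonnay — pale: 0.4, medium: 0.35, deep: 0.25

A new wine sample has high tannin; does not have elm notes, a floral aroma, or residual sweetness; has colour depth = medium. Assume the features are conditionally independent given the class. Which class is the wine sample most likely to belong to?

chardonnay

riesling: 0.1 × 0.9 × (1−0.1) × (1−0.45) × (1−0.7) × 0.35 = 0.00467775
chardonnay: 0.9 × 0.85 × (1−0.2) × (1−0.8) × (1−0.45) × 0.35 = 0.023562
Highest score → chardonnay.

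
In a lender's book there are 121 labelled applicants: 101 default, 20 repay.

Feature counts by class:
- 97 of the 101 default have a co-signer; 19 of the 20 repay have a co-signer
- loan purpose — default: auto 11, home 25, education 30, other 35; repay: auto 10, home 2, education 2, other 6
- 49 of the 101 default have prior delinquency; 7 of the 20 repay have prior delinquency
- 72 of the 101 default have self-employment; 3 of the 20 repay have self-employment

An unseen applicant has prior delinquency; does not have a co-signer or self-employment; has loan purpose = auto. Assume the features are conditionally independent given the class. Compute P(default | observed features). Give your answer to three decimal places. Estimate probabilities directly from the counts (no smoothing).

0.290

default: (101/121) × (4/101) × (11/101) × (49/101) × (29/101) ≈ 0.00050153
repay: (20/121) × (1/20) × (10/20) × (7/20) × (17/20) ≈ 0.00122934
P(default | x) = 0.00050153 / 0.00173087 ≈ 0.290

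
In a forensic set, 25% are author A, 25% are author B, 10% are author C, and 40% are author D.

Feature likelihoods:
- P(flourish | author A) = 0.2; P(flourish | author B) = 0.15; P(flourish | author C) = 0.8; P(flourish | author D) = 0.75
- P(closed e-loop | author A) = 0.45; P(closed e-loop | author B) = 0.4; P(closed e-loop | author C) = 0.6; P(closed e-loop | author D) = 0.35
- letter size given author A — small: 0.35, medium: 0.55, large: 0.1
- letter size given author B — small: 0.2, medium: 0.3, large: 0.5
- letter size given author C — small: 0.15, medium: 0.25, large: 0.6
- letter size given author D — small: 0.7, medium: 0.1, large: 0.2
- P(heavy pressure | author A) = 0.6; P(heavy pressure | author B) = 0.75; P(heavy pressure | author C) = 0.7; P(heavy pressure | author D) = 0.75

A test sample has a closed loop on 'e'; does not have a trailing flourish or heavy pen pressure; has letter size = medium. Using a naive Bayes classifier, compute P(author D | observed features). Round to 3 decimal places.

author A: 0.25 × (1−0.2) × 0.45 × 0.55 × (1−0.6) = 0.0198
author B: 0.25 × (1−0.15) × 0.4 × 0.3 × (1−0.75) = 0.006375
author C: 0.1 × (1−0.8) × 0.6 × 0.25 × (1−0.7) = 0.0009
author D: 0.4 × (1−0.75) × 0.35 × 0.1 × (1−0.75) = 0.000875
P(author D | x) = 0.000875 / 0.02795 ≈ 0.031

0.031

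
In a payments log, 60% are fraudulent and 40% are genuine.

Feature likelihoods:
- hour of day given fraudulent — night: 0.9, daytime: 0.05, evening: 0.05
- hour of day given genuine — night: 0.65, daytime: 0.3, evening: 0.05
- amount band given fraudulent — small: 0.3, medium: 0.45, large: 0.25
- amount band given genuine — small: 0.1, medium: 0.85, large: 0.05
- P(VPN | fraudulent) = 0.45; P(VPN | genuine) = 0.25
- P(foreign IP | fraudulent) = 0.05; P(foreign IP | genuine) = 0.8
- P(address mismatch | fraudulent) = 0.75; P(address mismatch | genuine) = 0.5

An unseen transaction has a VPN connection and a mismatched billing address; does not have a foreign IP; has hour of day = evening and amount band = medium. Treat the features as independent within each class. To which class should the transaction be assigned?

fraudulent: 0.6 × 0.05 × 0.45 × 0.45 × (1−0.05) × 0.75 = 0.0043284375
genuine: 0.4 × 0.05 × 0.85 × 0.25 × (1−0.8) × 0.5 = 0.000425
Highest score → fraudulent.

fraudulent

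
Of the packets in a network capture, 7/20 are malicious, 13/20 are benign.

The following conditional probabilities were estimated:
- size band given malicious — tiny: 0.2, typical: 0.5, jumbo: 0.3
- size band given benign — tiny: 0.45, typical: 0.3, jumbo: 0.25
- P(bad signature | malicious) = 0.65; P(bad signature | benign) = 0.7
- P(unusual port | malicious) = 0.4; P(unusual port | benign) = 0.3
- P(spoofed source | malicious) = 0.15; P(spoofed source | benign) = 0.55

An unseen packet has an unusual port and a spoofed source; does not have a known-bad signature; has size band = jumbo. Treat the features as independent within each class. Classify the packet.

benign

malicious: 0.35 × 0.3 × (1−0.65) × 0.4 × 0.15 = 0.002205
benign: 0.65 × 0.25 × (1−0.7) × 0.3 × 0.55 = 0.00804375
Highest score → benign.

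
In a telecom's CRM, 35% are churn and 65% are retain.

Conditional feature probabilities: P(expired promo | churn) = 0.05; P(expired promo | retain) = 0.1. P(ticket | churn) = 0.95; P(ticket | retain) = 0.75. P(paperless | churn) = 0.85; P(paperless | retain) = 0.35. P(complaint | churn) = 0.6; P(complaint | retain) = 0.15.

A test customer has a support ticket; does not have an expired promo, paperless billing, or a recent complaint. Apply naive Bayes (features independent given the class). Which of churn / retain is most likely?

retain

churn: 0.35 × (1−0.05) × 0.95 × (1−0.85) × (1−0.6) = 0.0189525
retain: 0.65 × (1−0.1) × 0.75 × (1−0.35) × (1−0.15) = 0.242409375
Highest score → retain.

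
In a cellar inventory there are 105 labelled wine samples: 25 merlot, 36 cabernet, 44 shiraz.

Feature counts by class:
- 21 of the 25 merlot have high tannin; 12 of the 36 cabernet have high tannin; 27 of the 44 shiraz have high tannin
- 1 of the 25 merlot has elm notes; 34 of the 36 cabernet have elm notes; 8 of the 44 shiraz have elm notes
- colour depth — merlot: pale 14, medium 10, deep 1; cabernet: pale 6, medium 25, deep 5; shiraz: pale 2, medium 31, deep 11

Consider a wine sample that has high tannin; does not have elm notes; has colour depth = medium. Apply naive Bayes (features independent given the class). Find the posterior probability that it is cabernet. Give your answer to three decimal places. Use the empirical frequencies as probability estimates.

0.019

merlot: (25/105) × (21/25) × (24/25) × (10/25) = 0.0768
cabernet: (36/105) × (12/36) × (2/36) × (25/36) ≈ 0.00440917
shiraz: (44/105) × (27/44) × (36/44) × (31/44) ≈ 0.148229
P(cabernet | x) = 0.00440917 / 0.22943817 ≈ 0.019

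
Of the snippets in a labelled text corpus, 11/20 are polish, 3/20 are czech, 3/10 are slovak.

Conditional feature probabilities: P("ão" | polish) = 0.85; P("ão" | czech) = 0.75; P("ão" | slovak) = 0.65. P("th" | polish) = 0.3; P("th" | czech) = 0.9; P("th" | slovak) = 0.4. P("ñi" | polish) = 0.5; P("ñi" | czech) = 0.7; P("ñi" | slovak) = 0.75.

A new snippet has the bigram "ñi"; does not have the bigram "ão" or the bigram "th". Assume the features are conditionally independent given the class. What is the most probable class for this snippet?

polish: 0.55 × (1−0.85) × (1−0.3) × 0.5 = 0.028875
czech: 0.15 × (1−0.75) × (1−0.9) × 0.7 = 0.002625
slovak: 0.3 × (1−0.65) × (1−0.4) × 0.75 = 0.04725
Highest score → slovak.

slovak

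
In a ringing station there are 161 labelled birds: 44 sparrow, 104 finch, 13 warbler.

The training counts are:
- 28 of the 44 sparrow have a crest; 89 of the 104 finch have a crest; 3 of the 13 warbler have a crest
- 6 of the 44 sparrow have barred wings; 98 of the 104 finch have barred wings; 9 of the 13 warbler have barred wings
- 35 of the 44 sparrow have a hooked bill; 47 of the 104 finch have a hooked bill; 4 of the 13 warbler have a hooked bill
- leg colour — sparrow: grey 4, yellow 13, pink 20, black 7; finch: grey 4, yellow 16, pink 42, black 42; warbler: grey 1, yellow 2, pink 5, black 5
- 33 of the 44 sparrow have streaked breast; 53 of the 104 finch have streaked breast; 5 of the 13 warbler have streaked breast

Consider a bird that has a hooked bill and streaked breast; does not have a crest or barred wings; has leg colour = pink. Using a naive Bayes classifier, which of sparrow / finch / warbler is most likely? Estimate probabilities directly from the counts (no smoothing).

sparrow: (44/161) × (16/44) × (38/44) × (35/44) × (20/44) × (33/44) ≈ 0.0232744
finch: (104/161) × (15/104) × (6/104) × (47/104) × (42/104) × (53/104) ≈ 0.000499927
warbler: (13/161) × (10/13) × (4/13) × (4/13) × (5/13) × (5/13) ≈ 0.000869883
Highest score → sparrow.

sparrow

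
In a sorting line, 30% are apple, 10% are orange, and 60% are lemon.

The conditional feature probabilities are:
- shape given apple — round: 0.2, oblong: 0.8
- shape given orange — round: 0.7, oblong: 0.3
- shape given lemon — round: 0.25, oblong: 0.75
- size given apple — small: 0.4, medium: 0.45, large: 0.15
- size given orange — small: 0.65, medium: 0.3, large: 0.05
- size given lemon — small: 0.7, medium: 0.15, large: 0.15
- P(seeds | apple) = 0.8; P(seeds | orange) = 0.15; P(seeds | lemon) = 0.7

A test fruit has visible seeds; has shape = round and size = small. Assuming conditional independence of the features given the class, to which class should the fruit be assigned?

apple: 0.3 × 0.2 × 0.4 × 0.8 = 0.0192
orange: 0.1 × 0.7 × 0.65 × 0.15 = 0.006825
lemon: 0.6 × 0.25 × 0.7 × 0.7 = 0.0735
Highest score → lemon.

lemon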